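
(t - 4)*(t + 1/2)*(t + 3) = t^3 - t^2/2 - 25*t/2 - 6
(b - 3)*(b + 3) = b^2 - 9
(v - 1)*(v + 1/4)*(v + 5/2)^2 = v^4 + 17*v^3/4 + 9*v^2/4 - 95*v/16 - 25/16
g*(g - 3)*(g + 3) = g^3 - 9*g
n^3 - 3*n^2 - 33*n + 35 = (n - 7)*(n - 1)*(n + 5)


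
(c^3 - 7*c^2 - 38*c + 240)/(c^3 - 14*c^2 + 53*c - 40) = (c + 6)/(c - 1)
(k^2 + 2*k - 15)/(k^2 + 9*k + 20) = (k - 3)/(k + 4)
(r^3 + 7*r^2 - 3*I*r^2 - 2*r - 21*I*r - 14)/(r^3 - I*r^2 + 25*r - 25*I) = (r^2 + r*(7 - 2*I) - 14*I)/(r^2 + 25)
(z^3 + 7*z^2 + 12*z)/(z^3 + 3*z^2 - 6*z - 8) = z*(z + 3)/(z^2 - z - 2)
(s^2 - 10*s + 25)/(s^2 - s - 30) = (-s^2 + 10*s - 25)/(-s^2 + s + 30)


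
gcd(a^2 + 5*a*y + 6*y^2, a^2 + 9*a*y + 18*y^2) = a + 3*y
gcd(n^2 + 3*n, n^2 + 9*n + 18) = n + 3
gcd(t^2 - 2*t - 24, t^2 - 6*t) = t - 6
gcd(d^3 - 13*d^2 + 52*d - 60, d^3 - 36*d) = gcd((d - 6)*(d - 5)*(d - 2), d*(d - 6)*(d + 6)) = d - 6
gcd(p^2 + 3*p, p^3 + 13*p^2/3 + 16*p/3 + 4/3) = 1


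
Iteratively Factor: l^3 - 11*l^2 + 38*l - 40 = (l - 4)*(l^2 - 7*l + 10) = (l - 4)*(l - 2)*(l - 5)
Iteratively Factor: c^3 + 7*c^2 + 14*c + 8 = (c + 2)*(c^2 + 5*c + 4) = (c + 2)*(c + 4)*(c + 1)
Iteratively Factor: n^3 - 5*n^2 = (n - 5)*(n^2) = n*(n - 5)*(n)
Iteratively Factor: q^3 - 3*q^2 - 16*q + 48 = (q - 4)*(q^2 + q - 12) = (q - 4)*(q + 4)*(q - 3)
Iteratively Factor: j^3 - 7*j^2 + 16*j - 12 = (j - 2)*(j^2 - 5*j + 6) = (j - 3)*(j - 2)*(j - 2)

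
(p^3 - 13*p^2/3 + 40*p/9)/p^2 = p - 13/3 + 40/(9*p)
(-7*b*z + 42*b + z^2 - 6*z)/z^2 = -7*b/z + 42*b/z^2 + 1 - 6/z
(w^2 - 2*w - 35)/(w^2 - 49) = (w + 5)/(w + 7)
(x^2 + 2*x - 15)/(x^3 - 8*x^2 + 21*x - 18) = (x + 5)/(x^2 - 5*x + 6)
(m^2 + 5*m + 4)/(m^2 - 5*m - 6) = (m + 4)/(m - 6)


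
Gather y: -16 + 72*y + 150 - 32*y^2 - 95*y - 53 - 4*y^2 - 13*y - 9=-36*y^2 - 36*y + 72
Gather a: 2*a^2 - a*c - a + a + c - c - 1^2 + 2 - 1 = 2*a^2 - a*c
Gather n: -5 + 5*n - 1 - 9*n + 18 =12 - 4*n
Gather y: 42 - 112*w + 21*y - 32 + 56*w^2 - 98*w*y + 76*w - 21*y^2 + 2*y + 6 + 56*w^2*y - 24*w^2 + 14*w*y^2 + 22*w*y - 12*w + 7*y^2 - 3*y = 32*w^2 - 48*w + y^2*(14*w - 14) + y*(56*w^2 - 76*w + 20) + 16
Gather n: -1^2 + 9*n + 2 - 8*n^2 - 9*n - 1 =-8*n^2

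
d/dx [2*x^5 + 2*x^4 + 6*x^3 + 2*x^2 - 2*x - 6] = 10*x^4 + 8*x^3 + 18*x^2 + 4*x - 2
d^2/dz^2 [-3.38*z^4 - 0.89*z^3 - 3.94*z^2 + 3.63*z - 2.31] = -40.56*z^2 - 5.34*z - 7.88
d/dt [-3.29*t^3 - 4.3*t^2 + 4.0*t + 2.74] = -9.87*t^2 - 8.6*t + 4.0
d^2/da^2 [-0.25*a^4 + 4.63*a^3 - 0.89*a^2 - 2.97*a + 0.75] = -3.0*a^2 + 27.78*a - 1.78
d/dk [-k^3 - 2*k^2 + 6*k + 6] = -3*k^2 - 4*k + 6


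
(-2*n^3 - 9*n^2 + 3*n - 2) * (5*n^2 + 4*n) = -10*n^5 - 53*n^4 - 21*n^3 + 2*n^2 - 8*n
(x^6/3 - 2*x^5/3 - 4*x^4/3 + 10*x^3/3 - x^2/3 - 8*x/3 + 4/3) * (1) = x^6/3 - 2*x^5/3 - 4*x^4/3 + 10*x^3/3 - x^2/3 - 8*x/3 + 4/3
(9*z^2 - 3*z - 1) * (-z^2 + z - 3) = -9*z^4 + 12*z^3 - 29*z^2 + 8*z + 3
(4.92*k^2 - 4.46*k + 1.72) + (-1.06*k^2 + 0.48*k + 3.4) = 3.86*k^2 - 3.98*k + 5.12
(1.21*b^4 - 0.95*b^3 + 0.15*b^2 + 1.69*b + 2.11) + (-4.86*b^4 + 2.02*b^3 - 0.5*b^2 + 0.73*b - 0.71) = -3.65*b^4 + 1.07*b^3 - 0.35*b^2 + 2.42*b + 1.4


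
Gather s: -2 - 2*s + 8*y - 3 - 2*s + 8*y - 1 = -4*s + 16*y - 6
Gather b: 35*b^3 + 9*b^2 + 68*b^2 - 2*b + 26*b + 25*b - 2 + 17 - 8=35*b^3 + 77*b^2 + 49*b + 7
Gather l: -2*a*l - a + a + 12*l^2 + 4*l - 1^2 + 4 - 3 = 12*l^2 + l*(4 - 2*a)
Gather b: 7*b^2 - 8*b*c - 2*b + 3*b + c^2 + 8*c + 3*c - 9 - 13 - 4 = 7*b^2 + b*(1 - 8*c) + c^2 + 11*c - 26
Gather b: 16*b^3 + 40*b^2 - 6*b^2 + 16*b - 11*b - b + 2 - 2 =16*b^3 + 34*b^2 + 4*b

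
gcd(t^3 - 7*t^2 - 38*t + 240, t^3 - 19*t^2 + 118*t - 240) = t^2 - 13*t + 40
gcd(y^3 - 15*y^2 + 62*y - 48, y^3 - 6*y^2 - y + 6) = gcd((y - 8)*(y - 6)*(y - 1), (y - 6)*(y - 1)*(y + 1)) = y^2 - 7*y + 6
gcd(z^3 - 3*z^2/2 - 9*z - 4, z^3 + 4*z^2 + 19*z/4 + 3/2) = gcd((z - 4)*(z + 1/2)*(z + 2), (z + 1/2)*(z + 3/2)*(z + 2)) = z^2 + 5*z/2 + 1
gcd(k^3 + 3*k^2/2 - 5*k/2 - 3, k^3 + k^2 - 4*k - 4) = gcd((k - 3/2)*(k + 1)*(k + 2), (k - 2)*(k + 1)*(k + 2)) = k^2 + 3*k + 2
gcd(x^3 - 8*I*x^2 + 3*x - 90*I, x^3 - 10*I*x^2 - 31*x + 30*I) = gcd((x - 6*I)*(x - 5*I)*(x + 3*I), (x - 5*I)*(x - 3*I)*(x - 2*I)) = x - 5*I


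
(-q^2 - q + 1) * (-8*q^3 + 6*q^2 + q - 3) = 8*q^5 + 2*q^4 - 15*q^3 + 8*q^2 + 4*q - 3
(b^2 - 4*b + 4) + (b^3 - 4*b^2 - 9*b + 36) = b^3 - 3*b^2 - 13*b + 40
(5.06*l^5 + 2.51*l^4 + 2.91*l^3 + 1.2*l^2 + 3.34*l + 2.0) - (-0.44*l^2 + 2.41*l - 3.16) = 5.06*l^5 + 2.51*l^4 + 2.91*l^3 + 1.64*l^2 + 0.93*l + 5.16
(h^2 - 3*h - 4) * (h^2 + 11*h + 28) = h^4 + 8*h^3 - 9*h^2 - 128*h - 112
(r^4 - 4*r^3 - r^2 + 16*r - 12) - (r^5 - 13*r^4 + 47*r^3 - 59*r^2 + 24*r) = -r^5 + 14*r^4 - 51*r^3 + 58*r^2 - 8*r - 12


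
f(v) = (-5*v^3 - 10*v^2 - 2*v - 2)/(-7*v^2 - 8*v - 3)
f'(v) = (14*v + 8)*(-5*v^3 - 10*v^2 - 2*v - 2)/(-7*v^2 - 8*v - 3)^2 + (-15*v^2 - 20*v - 2)/(-7*v^2 - 8*v - 3) = (35*v^4 + 80*v^3 + 111*v^2 + 32*v - 10)/(49*v^4 + 112*v^3 + 106*v^2 + 48*v + 9)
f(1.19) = 1.20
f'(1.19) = 0.78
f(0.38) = 0.64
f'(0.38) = 0.47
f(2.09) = 1.90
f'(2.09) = 0.77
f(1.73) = 1.62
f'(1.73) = 0.77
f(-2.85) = -1.03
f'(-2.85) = 0.92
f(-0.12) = 0.89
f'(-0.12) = -2.70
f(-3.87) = -1.90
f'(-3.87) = 0.80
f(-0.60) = 4.61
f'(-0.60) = -3.83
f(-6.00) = -3.53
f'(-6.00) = 0.74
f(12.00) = 9.13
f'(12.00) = 0.72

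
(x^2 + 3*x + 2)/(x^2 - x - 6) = (x + 1)/(x - 3)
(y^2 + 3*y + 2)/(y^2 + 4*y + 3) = (y + 2)/(y + 3)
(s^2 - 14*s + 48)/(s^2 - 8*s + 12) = (s - 8)/(s - 2)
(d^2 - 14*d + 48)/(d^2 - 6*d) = (d - 8)/d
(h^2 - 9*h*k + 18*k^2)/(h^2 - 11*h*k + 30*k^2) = (h - 3*k)/(h - 5*k)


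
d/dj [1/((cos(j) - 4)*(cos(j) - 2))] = 2*(cos(j) - 3)*sin(j)/((cos(j) - 4)^2*(cos(j) - 2)^2)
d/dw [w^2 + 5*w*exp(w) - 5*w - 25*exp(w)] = 5*w*exp(w) + 2*w - 20*exp(w) - 5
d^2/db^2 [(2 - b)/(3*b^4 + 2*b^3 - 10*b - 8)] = 4*(-2*(b - 2)*(6*b^3 + 3*b^2 - 5)^2 + (6*b^3 + 3*b^2 + 3*b*(b - 2)*(3*b + 1) - 5)*(3*b^4 + 2*b^3 - 10*b - 8))/(3*b^4 + 2*b^3 - 10*b - 8)^3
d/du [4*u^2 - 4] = 8*u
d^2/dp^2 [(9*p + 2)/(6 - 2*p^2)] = (p^2*(-36*p - 8) + (27*p + 2)*(p^2 - 3))/(p^2 - 3)^3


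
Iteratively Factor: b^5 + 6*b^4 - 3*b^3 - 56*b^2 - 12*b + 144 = (b + 4)*(b^4 + 2*b^3 - 11*b^2 - 12*b + 36) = (b + 3)*(b + 4)*(b^3 - b^2 - 8*b + 12) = (b + 3)^2*(b + 4)*(b^2 - 4*b + 4) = (b - 2)*(b + 3)^2*(b + 4)*(b - 2)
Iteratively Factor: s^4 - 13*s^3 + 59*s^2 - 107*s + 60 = (s - 4)*(s^3 - 9*s^2 + 23*s - 15) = (s - 5)*(s - 4)*(s^2 - 4*s + 3) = (s - 5)*(s - 4)*(s - 3)*(s - 1)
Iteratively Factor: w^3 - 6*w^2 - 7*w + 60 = (w - 4)*(w^2 - 2*w - 15) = (w - 4)*(w + 3)*(w - 5)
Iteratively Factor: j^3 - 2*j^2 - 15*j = (j + 3)*(j^2 - 5*j) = (j - 5)*(j + 3)*(j)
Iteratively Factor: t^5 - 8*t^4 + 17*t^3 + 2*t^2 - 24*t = (t + 1)*(t^4 - 9*t^3 + 26*t^2 - 24*t) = (t - 3)*(t + 1)*(t^3 - 6*t^2 + 8*t) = (t - 3)*(t - 2)*(t + 1)*(t^2 - 4*t) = (t - 4)*(t - 3)*(t - 2)*(t + 1)*(t)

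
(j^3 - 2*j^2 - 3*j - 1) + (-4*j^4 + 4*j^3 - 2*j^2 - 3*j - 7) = -4*j^4 + 5*j^3 - 4*j^2 - 6*j - 8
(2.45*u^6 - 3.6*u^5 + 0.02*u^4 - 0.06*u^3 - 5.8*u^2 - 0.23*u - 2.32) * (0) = 0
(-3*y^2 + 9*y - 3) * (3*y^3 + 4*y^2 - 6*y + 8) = -9*y^5 + 15*y^4 + 45*y^3 - 90*y^2 + 90*y - 24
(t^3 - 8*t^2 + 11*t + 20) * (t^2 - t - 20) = t^5 - 9*t^4 - t^3 + 169*t^2 - 240*t - 400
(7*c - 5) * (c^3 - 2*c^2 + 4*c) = 7*c^4 - 19*c^3 + 38*c^2 - 20*c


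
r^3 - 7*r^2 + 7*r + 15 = (r - 5)*(r - 3)*(r + 1)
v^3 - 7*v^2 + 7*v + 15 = (v - 5)*(v - 3)*(v + 1)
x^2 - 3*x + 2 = (x - 2)*(x - 1)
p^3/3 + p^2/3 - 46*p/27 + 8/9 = (p/3 + 1)*(p - 4/3)*(p - 2/3)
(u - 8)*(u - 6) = u^2 - 14*u + 48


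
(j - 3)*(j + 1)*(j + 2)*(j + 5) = j^4 + 5*j^3 - 7*j^2 - 41*j - 30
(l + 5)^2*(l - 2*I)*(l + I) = l^4 + 10*l^3 - I*l^3 + 27*l^2 - 10*I*l^2 + 20*l - 25*I*l + 50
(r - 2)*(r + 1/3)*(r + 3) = r^3 + 4*r^2/3 - 17*r/3 - 2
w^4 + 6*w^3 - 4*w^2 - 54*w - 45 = (w - 3)*(w + 1)*(w + 3)*(w + 5)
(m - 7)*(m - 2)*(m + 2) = m^3 - 7*m^2 - 4*m + 28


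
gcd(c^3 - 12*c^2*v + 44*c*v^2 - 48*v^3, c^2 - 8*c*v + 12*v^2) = c^2 - 8*c*v + 12*v^2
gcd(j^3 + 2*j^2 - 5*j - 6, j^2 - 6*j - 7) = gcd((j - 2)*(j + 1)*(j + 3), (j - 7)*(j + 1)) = j + 1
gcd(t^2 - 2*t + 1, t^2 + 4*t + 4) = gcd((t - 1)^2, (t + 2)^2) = 1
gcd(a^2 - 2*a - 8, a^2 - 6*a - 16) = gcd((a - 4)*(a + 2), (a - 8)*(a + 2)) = a + 2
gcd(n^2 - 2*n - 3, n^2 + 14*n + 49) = 1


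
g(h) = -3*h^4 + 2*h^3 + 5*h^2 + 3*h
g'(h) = -12*h^3 + 6*h^2 + 10*h + 3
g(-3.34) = -402.10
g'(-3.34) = 483.65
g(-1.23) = -6.71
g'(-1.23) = 22.11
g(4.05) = -580.10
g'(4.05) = -655.25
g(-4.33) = -1136.17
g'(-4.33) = 1046.39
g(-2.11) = -62.32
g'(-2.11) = 121.34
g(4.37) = -818.57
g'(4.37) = -840.16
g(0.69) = 4.43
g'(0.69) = 8.81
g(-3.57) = -525.28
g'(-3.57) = 589.76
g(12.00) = -57996.00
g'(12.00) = -19749.00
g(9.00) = -17793.00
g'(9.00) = -8169.00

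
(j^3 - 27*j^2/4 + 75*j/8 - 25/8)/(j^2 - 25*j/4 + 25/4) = j - 1/2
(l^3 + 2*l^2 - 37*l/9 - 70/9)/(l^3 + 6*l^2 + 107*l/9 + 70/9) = (l - 2)/(l + 2)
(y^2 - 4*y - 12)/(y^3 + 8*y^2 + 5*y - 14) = (y - 6)/(y^2 + 6*y - 7)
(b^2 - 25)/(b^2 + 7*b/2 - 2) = 2*(b^2 - 25)/(2*b^2 + 7*b - 4)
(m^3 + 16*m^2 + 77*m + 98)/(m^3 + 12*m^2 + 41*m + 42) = (m + 7)/(m + 3)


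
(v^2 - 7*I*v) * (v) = v^3 - 7*I*v^2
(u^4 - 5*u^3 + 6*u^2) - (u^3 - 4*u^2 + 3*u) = u^4 - 6*u^3 + 10*u^2 - 3*u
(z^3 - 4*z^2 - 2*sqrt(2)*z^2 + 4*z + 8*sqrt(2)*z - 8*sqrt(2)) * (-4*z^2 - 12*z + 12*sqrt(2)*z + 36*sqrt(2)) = -4*z^5 + 4*z^4 + 20*sqrt(2)*z^4 - 20*sqrt(2)*z^3 - 16*z^3 - 160*sqrt(2)*z^2 + 240*sqrt(2)*z + 384*z - 576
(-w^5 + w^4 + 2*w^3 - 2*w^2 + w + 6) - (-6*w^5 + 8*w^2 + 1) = 5*w^5 + w^4 + 2*w^3 - 10*w^2 + w + 5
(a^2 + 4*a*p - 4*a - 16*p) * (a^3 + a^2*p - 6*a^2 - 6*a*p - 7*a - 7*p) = a^5 + 5*a^4*p - 10*a^4 + 4*a^3*p^2 - 50*a^3*p + 17*a^3 - 40*a^2*p^2 + 85*a^2*p + 28*a^2 + 68*a*p^2 + 140*a*p + 112*p^2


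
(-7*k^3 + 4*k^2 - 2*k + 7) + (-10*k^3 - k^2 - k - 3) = -17*k^3 + 3*k^2 - 3*k + 4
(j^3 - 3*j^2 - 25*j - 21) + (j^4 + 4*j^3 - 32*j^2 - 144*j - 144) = j^4 + 5*j^3 - 35*j^2 - 169*j - 165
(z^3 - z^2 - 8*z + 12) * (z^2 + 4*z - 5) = z^5 + 3*z^4 - 17*z^3 - 15*z^2 + 88*z - 60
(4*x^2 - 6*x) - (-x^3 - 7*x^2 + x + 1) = x^3 + 11*x^2 - 7*x - 1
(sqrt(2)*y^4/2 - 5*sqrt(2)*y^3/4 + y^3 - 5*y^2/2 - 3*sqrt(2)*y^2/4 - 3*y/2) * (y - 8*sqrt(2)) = sqrt(2)*y^5/2 - 7*y^4 - 5*sqrt(2)*y^4/4 - 35*sqrt(2)*y^3/4 + 35*y^3/2 + 21*y^2/2 + 20*sqrt(2)*y^2 + 12*sqrt(2)*y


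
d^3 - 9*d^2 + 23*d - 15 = (d - 5)*(d - 3)*(d - 1)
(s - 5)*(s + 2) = s^2 - 3*s - 10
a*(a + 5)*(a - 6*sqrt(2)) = a^3 - 6*sqrt(2)*a^2 + 5*a^2 - 30*sqrt(2)*a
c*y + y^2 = y*(c + y)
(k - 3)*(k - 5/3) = k^2 - 14*k/3 + 5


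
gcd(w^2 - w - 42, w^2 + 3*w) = 1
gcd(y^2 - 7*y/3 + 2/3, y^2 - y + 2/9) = y - 1/3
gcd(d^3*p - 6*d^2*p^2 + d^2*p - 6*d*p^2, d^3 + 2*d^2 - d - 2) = d + 1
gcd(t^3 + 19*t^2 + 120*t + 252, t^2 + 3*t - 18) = t + 6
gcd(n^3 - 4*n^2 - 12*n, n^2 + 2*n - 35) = 1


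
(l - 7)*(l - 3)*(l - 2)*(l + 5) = l^4 - 7*l^3 - 19*l^2 + 163*l - 210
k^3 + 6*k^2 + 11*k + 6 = (k + 1)*(k + 2)*(k + 3)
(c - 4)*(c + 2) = c^2 - 2*c - 8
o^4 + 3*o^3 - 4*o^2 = o^2*(o - 1)*(o + 4)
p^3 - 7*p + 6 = (p - 2)*(p - 1)*(p + 3)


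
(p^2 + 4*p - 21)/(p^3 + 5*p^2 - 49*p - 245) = (p - 3)/(p^2 - 2*p - 35)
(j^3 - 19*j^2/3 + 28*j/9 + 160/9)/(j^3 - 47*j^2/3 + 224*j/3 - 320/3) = (j + 4/3)/(j - 8)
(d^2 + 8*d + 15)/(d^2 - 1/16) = 16*(d^2 + 8*d + 15)/(16*d^2 - 1)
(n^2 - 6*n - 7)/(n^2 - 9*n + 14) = (n + 1)/(n - 2)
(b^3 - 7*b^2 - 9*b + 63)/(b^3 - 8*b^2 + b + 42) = (b + 3)/(b + 2)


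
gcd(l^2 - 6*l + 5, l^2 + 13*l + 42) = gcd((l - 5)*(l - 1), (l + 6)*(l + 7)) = 1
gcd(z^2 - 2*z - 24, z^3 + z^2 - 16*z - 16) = z + 4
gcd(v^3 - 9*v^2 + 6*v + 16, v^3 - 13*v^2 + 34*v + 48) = v^2 - 7*v - 8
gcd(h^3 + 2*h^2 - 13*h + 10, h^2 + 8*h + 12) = 1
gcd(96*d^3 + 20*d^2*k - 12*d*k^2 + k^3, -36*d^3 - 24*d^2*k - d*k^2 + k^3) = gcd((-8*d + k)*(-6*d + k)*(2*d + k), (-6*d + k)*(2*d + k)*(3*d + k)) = 12*d^2 + 4*d*k - k^2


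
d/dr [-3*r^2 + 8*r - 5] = 8 - 6*r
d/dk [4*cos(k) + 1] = -4*sin(k)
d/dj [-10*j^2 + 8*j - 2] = 8 - 20*j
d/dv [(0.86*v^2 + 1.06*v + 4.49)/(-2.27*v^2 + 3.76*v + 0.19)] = (5.6398*v^2 + 20.7114*v - 16.681)/(5.1529*v^4 - 17.0704*v^3 + 13.275*v^2 + 1.4288*v + 0.0361)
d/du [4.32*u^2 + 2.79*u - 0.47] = 8.64*u + 2.79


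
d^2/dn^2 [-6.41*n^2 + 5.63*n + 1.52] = -12.8200000000000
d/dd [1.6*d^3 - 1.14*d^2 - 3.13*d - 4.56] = 4.8*d^2 - 2.28*d - 3.13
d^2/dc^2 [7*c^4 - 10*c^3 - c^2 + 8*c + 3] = 84*c^2 - 60*c - 2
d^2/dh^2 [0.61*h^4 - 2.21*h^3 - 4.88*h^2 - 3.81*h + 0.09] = 7.32*h^2 - 13.26*h - 9.76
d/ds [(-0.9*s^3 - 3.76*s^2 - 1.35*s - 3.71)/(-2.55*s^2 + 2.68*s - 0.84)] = (2.295*s^4 - 4.824*s^3 - 11.2513*s^2 - 12.6042*s + 11.0768)/(6.5025*s^4 - 13.668*s^3 + 11.4664*s^2 - 4.5024*s + 0.7056)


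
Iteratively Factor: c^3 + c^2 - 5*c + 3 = (c + 3)*(c^2 - 2*c + 1) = (c - 1)*(c + 3)*(c - 1)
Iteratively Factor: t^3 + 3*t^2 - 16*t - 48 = (t - 4)*(t^2 + 7*t + 12) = (t - 4)*(t + 3)*(t + 4)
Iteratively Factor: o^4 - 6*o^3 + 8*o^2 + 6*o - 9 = (o + 1)*(o^3 - 7*o^2 + 15*o - 9) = (o - 3)*(o + 1)*(o^2 - 4*o + 3) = (o - 3)^2*(o + 1)*(o - 1)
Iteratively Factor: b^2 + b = (b)*(b + 1)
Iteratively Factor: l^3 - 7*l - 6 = (l + 2)*(l^2 - 2*l - 3) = (l + 1)*(l + 2)*(l - 3)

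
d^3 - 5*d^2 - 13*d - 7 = (d - 7)*(d + 1)^2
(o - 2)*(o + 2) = o^2 - 4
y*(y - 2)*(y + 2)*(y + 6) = y^4 + 6*y^3 - 4*y^2 - 24*y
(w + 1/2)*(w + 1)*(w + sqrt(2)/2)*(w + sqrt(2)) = w^4 + 3*w^3/2 + 3*sqrt(2)*w^3/2 + 3*w^2/2 + 9*sqrt(2)*w^2/4 + 3*sqrt(2)*w/4 + 3*w/2 + 1/2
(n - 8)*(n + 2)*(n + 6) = n^3 - 52*n - 96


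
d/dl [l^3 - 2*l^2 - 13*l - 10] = 3*l^2 - 4*l - 13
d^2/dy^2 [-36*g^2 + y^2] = 2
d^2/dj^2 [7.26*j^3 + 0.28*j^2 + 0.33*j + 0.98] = 43.56*j + 0.56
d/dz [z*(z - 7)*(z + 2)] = 3*z^2 - 10*z - 14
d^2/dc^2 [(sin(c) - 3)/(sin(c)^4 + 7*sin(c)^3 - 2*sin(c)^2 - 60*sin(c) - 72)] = (-9*sin(c)^4 - 74*sin(c)^3 - 112*sin(c)^2 + 280*sin(c) + 272)/((sin(c) + 2)^4*(sin(c) + 6)^3)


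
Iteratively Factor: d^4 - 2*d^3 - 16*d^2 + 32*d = (d - 4)*(d^3 + 2*d^2 - 8*d) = d*(d - 4)*(d^2 + 2*d - 8) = d*(d - 4)*(d - 2)*(d + 4)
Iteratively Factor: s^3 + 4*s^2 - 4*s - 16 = (s + 2)*(s^2 + 2*s - 8) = (s + 2)*(s + 4)*(s - 2)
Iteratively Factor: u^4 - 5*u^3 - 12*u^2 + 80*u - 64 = (u - 4)*(u^3 - u^2 - 16*u + 16) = (u - 4)*(u + 4)*(u^2 - 5*u + 4) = (u - 4)^2*(u + 4)*(u - 1)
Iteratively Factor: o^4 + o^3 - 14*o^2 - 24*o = (o)*(o^3 + o^2 - 14*o - 24) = o*(o + 2)*(o^2 - o - 12) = o*(o + 2)*(o + 3)*(o - 4)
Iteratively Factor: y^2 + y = (y)*(y + 1)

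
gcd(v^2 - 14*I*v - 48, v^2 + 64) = v - 8*I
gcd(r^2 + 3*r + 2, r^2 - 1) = r + 1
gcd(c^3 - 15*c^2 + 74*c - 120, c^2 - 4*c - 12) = c - 6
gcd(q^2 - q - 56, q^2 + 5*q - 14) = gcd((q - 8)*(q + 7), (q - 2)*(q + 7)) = q + 7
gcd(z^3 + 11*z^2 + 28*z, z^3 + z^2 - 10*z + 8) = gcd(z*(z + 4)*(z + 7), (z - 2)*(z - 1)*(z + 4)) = z + 4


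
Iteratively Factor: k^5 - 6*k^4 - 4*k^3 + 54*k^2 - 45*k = (k)*(k^4 - 6*k^3 - 4*k^2 + 54*k - 45) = k*(k - 5)*(k^3 - k^2 - 9*k + 9) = k*(k - 5)*(k - 1)*(k^2 - 9) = k*(k - 5)*(k - 1)*(k + 3)*(k - 3)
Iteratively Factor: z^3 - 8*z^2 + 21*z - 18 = (z - 3)*(z^2 - 5*z + 6) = (z - 3)*(z - 2)*(z - 3)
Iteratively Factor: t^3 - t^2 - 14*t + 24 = (t - 2)*(t^2 + t - 12) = (t - 3)*(t - 2)*(t + 4)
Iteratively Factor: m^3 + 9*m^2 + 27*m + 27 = (m + 3)*(m^2 + 6*m + 9) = (m + 3)^2*(m + 3)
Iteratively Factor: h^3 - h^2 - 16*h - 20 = (h - 5)*(h^2 + 4*h + 4) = (h - 5)*(h + 2)*(h + 2)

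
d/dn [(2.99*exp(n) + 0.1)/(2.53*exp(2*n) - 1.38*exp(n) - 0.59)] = (-(2.99*exp(n) + 0.1)*(5.06*exp(n) - 1.38) + 7.5647*exp(2*n) - 4.1262*exp(n) - 1.7641)*exp(n)/(-2.53*exp(2*n) + 1.38*exp(n) + 0.59)^2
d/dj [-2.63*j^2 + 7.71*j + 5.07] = 7.71 - 5.26*j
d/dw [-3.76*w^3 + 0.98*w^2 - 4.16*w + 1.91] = -11.28*w^2 + 1.96*w - 4.16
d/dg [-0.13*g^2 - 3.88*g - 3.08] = -0.26*g - 3.88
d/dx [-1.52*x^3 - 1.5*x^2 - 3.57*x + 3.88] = -4.56*x^2 - 3.0*x - 3.57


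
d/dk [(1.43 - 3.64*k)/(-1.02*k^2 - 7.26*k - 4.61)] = (-3.7128*k^2 + 2.9172*k + 27.1622)/(1.0404*k^4 + 14.8104*k^3 + 62.112*k^2 + 66.9372*k + 21.2521)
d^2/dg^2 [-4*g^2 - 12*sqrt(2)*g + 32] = -8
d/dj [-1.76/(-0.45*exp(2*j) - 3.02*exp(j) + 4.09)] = (-1.584*exp(j) - 5.3152)*exp(j)/(0.45*exp(2*j) + 3.02*exp(j) - 4.09)^2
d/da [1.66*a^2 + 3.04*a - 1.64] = 3.32*a + 3.04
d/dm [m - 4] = 1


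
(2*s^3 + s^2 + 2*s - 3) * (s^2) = 2*s^5 + s^4 + 2*s^3 - 3*s^2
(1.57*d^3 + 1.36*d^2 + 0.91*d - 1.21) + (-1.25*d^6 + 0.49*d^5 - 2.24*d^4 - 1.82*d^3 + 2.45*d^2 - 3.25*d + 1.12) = -1.25*d^6 + 0.49*d^5 - 2.24*d^4 - 0.25*d^3 + 3.81*d^2 - 2.34*d - 0.0899999999999999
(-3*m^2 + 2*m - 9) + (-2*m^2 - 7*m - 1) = -5*m^2 - 5*m - 10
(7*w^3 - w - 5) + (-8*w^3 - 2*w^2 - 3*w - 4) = -w^3 - 2*w^2 - 4*w - 9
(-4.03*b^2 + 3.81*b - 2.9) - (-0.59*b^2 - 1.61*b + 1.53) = -3.44*b^2 + 5.42*b - 4.43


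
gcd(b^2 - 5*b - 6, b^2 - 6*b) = b - 6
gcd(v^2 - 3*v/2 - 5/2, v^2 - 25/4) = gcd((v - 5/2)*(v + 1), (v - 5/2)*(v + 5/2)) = v - 5/2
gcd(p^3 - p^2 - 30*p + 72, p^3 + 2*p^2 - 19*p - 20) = p - 4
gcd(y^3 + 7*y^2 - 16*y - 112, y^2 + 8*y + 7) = y + 7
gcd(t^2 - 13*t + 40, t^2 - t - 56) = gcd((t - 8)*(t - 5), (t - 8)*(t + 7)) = t - 8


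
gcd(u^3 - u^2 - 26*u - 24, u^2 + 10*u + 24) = u + 4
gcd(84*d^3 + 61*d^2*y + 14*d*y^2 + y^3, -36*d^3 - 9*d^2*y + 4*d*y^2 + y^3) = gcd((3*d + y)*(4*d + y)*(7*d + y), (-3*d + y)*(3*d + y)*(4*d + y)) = 12*d^2 + 7*d*y + y^2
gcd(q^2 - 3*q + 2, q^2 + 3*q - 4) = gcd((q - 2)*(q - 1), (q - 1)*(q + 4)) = q - 1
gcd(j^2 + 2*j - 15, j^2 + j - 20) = j + 5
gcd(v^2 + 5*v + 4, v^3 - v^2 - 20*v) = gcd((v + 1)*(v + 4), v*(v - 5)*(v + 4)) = v + 4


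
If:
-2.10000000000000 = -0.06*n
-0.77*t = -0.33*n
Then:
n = 35.00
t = 15.00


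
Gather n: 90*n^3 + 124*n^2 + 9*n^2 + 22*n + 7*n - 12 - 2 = 90*n^3 + 133*n^2 + 29*n - 14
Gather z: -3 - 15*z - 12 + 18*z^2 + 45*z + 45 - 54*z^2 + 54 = -36*z^2 + 30*z + 84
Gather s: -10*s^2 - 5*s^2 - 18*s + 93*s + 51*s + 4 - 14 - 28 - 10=-15*s^2 + 126*s - 48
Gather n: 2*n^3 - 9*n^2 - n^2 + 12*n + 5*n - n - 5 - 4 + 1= 2*n^3 - 10*n^2 + 16*n - 8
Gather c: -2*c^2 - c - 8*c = -2*c^2 - 9*c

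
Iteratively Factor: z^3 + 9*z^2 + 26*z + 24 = (z + 2)*(z^2 + 7*z + 12) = (z + 2)*(z + 4)*(z + 3)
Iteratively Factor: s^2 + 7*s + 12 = (s + 4)*(s + 3)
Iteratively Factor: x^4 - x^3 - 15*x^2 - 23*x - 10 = (x + 2)*(x^3 - 3*x^2 - 9*x - 5) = (x + 1)*(x + 2)*(x^2 - 4*x - 5) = (x + 1)^2*(x + 2)*(x - 5)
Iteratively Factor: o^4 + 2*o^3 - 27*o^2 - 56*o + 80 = (o - 5)*(o^3 + 7*o^2 + 8*o - 16) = (o - 5)*(o + 4)*(o^2 + 3*o - 4) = (o - 5)*(o - 1)*(o + 4)*(o + 4)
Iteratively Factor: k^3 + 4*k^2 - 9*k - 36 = (k - 3)*(k^2 + 7*k + 12) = (k - 3)*(k + 3)*(k + 4)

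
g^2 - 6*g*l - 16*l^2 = (g - 8*l)*(g + 2*l)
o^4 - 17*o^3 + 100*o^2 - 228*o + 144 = (o - 6)^2*(o - 4)*(o - 1)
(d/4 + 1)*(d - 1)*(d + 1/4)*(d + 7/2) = d^4/4 + 27*d^3/16 + 65*d^2/32 - 99*d/32 - 7/8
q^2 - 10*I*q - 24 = (q - 6*I)*(q - 4*I)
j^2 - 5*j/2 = j*(j - 5/2)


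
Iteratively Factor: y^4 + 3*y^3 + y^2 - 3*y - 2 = (y - 1)*(y^3 + 4*y^2 + 5*y + 2) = (y - 1)*(y + 2)*(y^2 + 2*y + 1) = (y - 1)*(y + 1)*(y + 2)*(y + 1)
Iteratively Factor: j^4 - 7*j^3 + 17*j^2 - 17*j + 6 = (j - 2)*(j^3 - 5*j^2 + 7*j - 3) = (j - 2)*(j - 1)*(j^2 - 4*j + 3) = (j - 3)*(j - 2)*(j - 1)*(j - 1)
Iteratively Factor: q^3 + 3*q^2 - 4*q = (q - 1)*(q^2 + 4*q) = q*(q - 1)*(q + 4)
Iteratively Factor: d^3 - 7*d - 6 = (d + 2)*(d^2 - 2*d - 3) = (d + 1)*(d + 2)*(d - 3)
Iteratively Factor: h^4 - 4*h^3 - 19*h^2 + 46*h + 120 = (h - 4)*(h^3 - 19*h - 30) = (h - 5)*(h - 4)*(h^2 + 5*h + 6) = (h - 5)*(h - 4)*(h + 2)*(h + 3)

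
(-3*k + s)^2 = 9*k^2 - 6*k*s + s^2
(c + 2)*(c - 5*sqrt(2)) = c^2 - 5*sqrt(2)*c + 2*c - 10*sqrt(2)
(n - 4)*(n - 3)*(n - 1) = n^3 - 8*n^2 + 19*n - 12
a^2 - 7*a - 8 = (a - 8)*(a + 1)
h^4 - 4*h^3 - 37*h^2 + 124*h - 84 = (h - 7)*(h - 2)*(h - 1)*(h + 6)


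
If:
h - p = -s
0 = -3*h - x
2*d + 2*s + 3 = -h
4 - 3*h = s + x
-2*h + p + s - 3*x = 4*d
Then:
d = -4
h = -3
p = 1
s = 4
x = 9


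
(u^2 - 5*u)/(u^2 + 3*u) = (u - 5)/(u + 3)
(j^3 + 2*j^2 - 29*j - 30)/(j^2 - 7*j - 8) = (j^2 + j - 30)/(j - 8)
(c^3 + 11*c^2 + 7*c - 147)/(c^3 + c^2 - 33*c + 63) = (c + 7)/(c - 3)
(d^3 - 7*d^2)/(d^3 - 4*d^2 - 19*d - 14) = d^2/(d^2 + 3*d + 2)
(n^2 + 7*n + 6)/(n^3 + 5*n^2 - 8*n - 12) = 1/(n - 2)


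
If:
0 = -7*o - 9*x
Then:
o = -9*x/7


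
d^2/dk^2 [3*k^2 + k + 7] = 6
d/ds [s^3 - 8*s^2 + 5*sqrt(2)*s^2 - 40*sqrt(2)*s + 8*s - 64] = 3*s^2 - 16*s + 10*sqrt(2)*s - 40*sqrt(2) + 8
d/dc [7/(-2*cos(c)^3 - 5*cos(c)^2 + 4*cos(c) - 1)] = 56*(-3*cos(c)^2 - 5*cos(c) + 2)*sin(c)/(-5*cos(c) + 5*cos(2*c) + cos(3*c) + 7)^2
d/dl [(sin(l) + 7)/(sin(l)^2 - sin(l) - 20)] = -(sin(l)^2 + 14*sin(l) + 13)*cos(l)/(sin(l) + cos(l)^2 + 19)^2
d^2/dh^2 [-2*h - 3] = 0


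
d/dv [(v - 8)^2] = 2*v - 16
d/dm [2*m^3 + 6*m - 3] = 6*m^2 + 6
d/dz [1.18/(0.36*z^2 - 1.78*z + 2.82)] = (2.1004 - 0.8496*z)/(0.36*z^2 - 1.78*z + 2.82)^2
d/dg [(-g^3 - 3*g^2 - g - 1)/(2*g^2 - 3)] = (-2*g^4 + 11*g^2 + 22*g + 3)/(4*g^4 - 12*g^2 + 9)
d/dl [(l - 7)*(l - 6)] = 2*l - 13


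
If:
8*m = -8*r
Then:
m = -r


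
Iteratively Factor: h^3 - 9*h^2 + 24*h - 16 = (h - 4)*(h^2 - 5*h + 4) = (h - 4)*(h - 1)*(h - 4)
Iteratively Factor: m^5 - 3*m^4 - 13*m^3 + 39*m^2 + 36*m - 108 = (m - 3)*(m^4 - 13*m^2 + 36) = (m - 3)^2*(m^3 + 3*m^2 - 4*m - 12) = (m - 3)^2*(m + 2)*(m^2 + m - 6) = (m - 3)^2*(m - 2)*(m + 2)*(m + 3)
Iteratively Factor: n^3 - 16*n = (n + 4)*(n^2 - 4*n) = n*(n + 4)*(n - 4)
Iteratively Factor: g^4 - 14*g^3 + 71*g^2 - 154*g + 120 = (g - 4)*(g^3 - 10*g^2 + 31*g - 30) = (g - 4)*(g - 2)*(g^2 - 8*g + 15) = (g - 4)*(g - 3)*(g - 2)*(g - 5)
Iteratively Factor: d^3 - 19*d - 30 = (d - 5)*(d^2 + 5*d + 6) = (d - 5)*(d + 2)*(d + 3)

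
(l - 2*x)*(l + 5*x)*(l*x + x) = l^3*x + 3*l^2*x^2 + l^2*x - 10*l*x^3 + 3*l*x^2 - 10*x^3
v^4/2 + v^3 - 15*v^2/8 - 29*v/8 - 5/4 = (v/2 + 1/2)*(v - 2)*(v + 1/2)*(v + 5/2)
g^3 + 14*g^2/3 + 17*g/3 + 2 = (g + 2/3)*(g + 1)*(g + 3)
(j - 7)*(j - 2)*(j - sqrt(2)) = j^3 - 9*j^2 - sqrt(2)*j^2 + 9*sqrt(2)*j + 14*j - 14*sqrt(2)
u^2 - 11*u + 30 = (u - 6)*(u - 5)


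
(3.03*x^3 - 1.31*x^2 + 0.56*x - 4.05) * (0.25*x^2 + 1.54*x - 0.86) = 0.7575*x^5 + 4.3387*x^4 - 4.4832*x^3 + 0.9765*x^2 - 6.7186*x + 3.483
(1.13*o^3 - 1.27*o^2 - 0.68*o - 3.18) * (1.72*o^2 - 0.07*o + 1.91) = 1.9436*o^5 - 2.2635*o^4 + 1.0776*o^3 - 7.8477*o^2 - 1.0762*o - 6.0738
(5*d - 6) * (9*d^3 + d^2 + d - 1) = 45*d^4 - 49*d^3 - d^2 - 11*d + 6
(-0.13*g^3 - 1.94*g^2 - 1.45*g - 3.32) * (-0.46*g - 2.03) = 0.0598*g^4 + 1.1563*g^3 + 4.6052*g^2 + 4.4707*g + 6.7396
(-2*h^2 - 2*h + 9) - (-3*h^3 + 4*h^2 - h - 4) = 3*h^3 - 6*h^2 - h + 13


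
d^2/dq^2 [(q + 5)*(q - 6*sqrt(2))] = 2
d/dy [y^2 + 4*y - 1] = 2*y + 4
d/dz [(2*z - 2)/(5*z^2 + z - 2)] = 2*(5*z^2 + z - (z - 1)*(10*z + 1) - 2)/(5*z^2 + z - 2)^2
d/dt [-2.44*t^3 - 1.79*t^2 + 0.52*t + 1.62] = -7.32*t^2 - 3.58*t + 0.52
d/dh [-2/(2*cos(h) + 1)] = -4*sin(h)/(2*cos(h) + 1)^2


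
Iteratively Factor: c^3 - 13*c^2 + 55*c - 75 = (c - 5)*(c^2 - 8*c + 15) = (c - 5)^2*(c - 3)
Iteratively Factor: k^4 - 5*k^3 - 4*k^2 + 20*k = (k - 2)*(k^3 - 3*k^2 - 10*k) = (k - 5)*(k - 2)*(k^2 + 2*k) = k*(k - 5)*(k - 2)*(k + 2)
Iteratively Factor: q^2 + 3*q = (q)*(q + 3)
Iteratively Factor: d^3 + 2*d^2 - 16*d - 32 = (d + 4)*(d^2 - 2*d - 8) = (d - 4)*(d + 4)*(d + 2)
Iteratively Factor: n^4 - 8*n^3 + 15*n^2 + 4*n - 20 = (n - 2)*(n^3 - 6*n^2 + 3*n + 10) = (n - 2)*(n + 1)*(n^2 - 7*n + 10) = (n - 2)^2*(n + 1)*(n - 5)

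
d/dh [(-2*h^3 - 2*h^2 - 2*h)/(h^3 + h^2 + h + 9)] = 18*(-3*h^2 - 2*h - 1)/(h^6 + 2*h^5 + 3*h^4 + 20*h^3 + 19*h^2 + 18*h + 81)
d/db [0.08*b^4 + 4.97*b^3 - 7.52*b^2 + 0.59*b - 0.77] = 0.32*b^3 + 14.91*b^2 - 15.04*b + 0.59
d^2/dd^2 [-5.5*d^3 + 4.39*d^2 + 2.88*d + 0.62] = 8.78 - 33.0*d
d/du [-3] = 0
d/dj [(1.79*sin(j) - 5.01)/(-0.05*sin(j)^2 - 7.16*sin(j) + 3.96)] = (0.0895*sin(j)^2 - 0.500999999999999*sin(j) - 28.7832)*cos(j)/(0.0025*sin(j)^4 + 0.716*sin(j)^3 + 50.8696*sin(j)^2 - 56.7072*sin(j) + 15.6816)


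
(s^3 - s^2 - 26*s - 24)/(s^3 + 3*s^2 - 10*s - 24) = (s^2 - 5*s - 6)/(s^2 - s - 6)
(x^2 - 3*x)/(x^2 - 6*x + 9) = x/(x - 3)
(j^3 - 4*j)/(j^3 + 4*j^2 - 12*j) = (j + 2)/(j + 6)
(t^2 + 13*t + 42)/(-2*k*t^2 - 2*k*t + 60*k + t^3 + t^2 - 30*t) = (t + 7)/(-2*k*t + 10*k + t^2 - 5*t)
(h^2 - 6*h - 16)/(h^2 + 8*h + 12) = (h - 8)/(h + 6)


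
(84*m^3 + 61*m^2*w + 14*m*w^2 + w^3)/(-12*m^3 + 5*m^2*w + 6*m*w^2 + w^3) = (7*m + w)/(-m + w)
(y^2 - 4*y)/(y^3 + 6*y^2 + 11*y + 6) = y*(y - 4)/(y^3 + 6*y^2 + 11*y + 6)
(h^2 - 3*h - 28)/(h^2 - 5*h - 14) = (h + 4)/(h + 2)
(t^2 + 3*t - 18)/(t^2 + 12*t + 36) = (t - 3)/(t + 6)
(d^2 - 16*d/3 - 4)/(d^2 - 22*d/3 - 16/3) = (d - 6)/(d - 8)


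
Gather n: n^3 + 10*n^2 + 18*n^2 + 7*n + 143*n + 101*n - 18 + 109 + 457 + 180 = n^3 + 28*n^2 + 251*n + 728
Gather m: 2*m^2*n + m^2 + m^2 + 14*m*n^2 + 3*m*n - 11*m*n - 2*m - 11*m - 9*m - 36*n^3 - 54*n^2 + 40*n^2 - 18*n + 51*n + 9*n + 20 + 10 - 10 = m^2*(2*n + 2) + m*(14*n^2 - 8*n - 22) - 36*n^3 - 14*n^2 + 42*n + 20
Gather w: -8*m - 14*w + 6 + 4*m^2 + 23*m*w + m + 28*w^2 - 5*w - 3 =4*m^2 - 7*m + 28*w^2 + w*(23*m - 19) + 3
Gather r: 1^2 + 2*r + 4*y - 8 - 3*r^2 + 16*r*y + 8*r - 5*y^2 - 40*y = -3*r^2 + r*(16*y + 10) - 5*y^2 - 36*y - 7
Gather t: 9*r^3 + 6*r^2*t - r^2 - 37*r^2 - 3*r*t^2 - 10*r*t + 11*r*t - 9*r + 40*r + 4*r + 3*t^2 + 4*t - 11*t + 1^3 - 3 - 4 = 9*r^3 - 38*r^2 + 35*r + t^2*(3 - 3*r) + t*(6*r^2 + r - 7) - 6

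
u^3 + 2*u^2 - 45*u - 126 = (u - 7)*(u + 3)*(u + 6)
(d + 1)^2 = d^2 + 2*d + 1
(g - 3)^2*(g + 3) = g^3 - 3*g^2 - 9*g + 27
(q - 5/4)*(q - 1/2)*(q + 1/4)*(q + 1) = q^4 - q^3/2 - 21*q^2/16 + 11*q/32 + 5/32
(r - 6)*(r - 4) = r^2 - 10*r + 24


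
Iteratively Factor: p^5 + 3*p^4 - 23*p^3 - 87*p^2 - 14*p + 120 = (p - 1)*(p^4 + 4*p^3 - 19*p^2 - 106*p - 120) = (p - 1)*(p + 3)*(p^3 + p^2 - 22*p - 40) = (p - 1)*(p + 3)*(p + 4)*(p^2 - 3*p - 10) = (p - 1)*(p + 2)*(p + 3)*(p + 4)*(p - 5)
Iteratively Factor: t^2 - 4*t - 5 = (t + 1)*(t - 5)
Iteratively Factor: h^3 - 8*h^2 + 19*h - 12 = (h - 4)*(h^2 - 4*h + 3) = (h - 4)*(h - 1)*(h - 3)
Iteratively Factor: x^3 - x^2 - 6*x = (x)*(x^2 - x - 6) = x*(x + 2)*(x - 3)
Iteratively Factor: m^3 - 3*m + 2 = (m - 1)*(m^2 + m - 2) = (m - 1)^2*(m + 2)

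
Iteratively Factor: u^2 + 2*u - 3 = (u - 1)*(u + 3)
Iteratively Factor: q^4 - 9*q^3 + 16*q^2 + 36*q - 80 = (q - 5)*(q^3 - 4*q^2 - 4*q + 16) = (q - 5)*(q - 4)*(q^2 - 4) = (q - 5)*(q - 4)*(q - 2)*(q + 2)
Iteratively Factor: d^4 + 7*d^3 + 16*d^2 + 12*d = (d)*(d^3 + 7*d^2 + 16*d + 12) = d*(d + 3)*(d^2 + 4*d + 4) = d*(d + 2)*(d + 3)*(d + 2)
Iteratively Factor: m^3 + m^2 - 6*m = (m)*(m^2 + m - 6) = m*(m + 3)*(m - 2)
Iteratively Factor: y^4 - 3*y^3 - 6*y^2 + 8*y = (y)*(y^3 - 3*y^2 - 6*y + 8) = y*(y + 2)*(y^2 - 5*y + 4) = y*(y - 1)*(y + 2)*(y - 4)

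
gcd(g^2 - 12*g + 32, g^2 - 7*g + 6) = 1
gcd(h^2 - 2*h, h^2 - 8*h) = h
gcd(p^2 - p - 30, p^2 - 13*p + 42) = p - 6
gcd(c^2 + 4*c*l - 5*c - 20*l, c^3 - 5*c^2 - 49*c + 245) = c - 5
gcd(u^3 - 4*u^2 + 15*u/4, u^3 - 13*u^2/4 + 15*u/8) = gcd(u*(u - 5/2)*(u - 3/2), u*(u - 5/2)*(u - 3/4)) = u^2 - 5*u/2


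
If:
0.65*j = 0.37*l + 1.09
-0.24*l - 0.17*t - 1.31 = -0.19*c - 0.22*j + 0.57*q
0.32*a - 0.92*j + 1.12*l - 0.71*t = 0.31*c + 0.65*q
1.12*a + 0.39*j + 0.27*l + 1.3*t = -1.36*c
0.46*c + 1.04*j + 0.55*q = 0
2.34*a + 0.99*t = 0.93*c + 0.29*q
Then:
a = -2.99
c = -2.44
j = 3.24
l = 2.74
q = -4.08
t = 3.59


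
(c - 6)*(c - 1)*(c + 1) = c^3 - 6*c^2 - c + 6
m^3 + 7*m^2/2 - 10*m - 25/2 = (m - 5/2)*(m + 1)*(m + 5)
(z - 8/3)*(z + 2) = z^2 - 2*z/3 - 16/3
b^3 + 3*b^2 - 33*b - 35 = (b - 5)*(b + 1)*(b + 7)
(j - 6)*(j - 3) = j^2 - 9*j + 18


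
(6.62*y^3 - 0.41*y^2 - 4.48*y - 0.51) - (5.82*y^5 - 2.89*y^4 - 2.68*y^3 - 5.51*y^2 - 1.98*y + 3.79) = -5.82*y^5 + 2.89*y^4 + 9.3*y^3 + 5.1*y^2 - 2.5*y - 4.3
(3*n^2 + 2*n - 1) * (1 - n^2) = -3*n^4 - 2*n^3 + 4*n^2 + 2*n - 1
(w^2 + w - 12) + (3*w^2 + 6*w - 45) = 4*w^2 + 7*w - 57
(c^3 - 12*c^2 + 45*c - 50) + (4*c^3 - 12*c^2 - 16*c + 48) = 5*c^3 - 24*c^2 + 29*c - 2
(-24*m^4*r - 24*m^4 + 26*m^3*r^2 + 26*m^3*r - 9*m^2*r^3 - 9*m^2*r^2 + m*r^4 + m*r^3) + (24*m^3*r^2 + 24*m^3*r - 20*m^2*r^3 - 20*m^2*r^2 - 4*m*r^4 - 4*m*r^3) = -24*m^4*r - 24*m^4 + 50*m^3*r^2 + 50*m^3*r - 29*m^2*r^3 - 29*m^2*r^2 - 3*m*r^4 - 3*m*r^3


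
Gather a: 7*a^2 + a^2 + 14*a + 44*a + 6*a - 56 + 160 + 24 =8*a^2 + 64*a + 128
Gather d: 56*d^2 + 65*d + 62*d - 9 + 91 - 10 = 56*d^2 + 127*d + 72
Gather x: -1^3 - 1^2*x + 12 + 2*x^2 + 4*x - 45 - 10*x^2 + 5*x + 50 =-8*x^2 + 8*x + 16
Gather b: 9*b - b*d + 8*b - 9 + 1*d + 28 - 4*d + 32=b*(17 - d) - 3*d + 51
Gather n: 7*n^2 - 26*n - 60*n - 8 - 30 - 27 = 7*n^2 - 86*n - 65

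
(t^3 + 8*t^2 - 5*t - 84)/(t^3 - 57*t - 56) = (t^2 + t - 12)/(t^2 - 7*t - 8)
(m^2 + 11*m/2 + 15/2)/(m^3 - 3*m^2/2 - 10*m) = (m + 3)/(m*(m - 4))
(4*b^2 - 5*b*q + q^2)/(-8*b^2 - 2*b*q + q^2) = (-b + q)/(2*b + q)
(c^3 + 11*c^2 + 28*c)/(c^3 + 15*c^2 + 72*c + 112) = c/(c + 4)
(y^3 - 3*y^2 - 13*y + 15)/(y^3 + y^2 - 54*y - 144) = (y^2 - 6*y + 5)/(y^2 - 2*y - 48)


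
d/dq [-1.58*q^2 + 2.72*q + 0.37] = 2.72 - 3.16*q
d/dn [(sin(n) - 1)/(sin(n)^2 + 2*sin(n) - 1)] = (2*sin(n) + cos(n)^2)*cos(n)/(2*sin(n) - cos(n)^2)^2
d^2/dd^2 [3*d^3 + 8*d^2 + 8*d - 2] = 18*d + 16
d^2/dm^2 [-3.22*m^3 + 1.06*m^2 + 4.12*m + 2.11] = 2.12 - 19.32*m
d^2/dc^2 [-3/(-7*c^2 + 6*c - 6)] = 6*(-49*c^2 + 42*c + 4*(7*c - 3)^2 - 42)/(7*c^2 - 6*c + 6)^3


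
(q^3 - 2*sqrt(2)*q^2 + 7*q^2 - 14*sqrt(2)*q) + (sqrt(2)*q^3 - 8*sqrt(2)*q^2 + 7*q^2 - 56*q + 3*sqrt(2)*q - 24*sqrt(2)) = q^3 + sqrt(2)*q^3 - 10*sqrt(2)*q^2 + 14*q^2 - 56*q - 11*sqrt(2)*q - 24*sqrt(2)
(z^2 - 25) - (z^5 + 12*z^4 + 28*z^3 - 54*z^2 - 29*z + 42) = -z^5 - 12*z^4 - 28*z^3 + 55*z^2 + 29*z - 67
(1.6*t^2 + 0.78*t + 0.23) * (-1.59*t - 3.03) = -2.544*t^3 - 6.0882*t^2 - 2.7291*t - 0.6969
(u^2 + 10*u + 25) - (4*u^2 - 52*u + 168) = -3*u^2 + 62*u - 143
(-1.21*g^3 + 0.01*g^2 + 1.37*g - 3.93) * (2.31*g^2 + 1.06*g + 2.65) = -2.7951*g^5 - 1.2595*g^4 - 0.0311999999999992*g^3 - 7.5996*g^2 - 0.5353*g - 10.4145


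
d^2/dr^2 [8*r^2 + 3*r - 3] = 16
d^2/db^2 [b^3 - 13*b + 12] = 6*b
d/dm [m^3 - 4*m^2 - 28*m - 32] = 3*m^2 - 8*m - 28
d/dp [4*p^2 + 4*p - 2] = 8*p + 4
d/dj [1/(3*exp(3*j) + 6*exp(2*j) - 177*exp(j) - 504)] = (-3*exp(2*j) - 4*exp(j) + 59)*exp(j)/(3*(exp(3*j) + 2*exp(2*j) - 59*exp(j) - 168)^2)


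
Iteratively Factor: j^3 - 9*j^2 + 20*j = (j - 5)*(j^2 - 4*j) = j*(j - 5)*(j - 4)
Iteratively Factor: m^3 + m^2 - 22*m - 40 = (m + 2)*(m^2 - m - 20) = (m - 5)*(m + 2)*(m + 4)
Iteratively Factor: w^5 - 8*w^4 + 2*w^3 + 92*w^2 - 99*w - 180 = (w - 4)*(w^4 - 4*w^3 - 14*w^2 + 36*w + 45) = (w - 5)*(w - 4)*(w^3 + w^2 - 9*w - 9) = (w - 5)*(w - 4)*(w - 3)*(w^2 + 4*w + 3) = (w - 5)*(w - 4)*(w - 3)*(w + 1)*(w + 3)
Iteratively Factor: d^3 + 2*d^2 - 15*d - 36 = (d + 3)*(d^2 - d - 12) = (d - 4)*(d + 3)*(d + 3)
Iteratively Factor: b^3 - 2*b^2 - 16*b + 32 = (b - 2)*(b^2 - 16) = (b - 4)*(b - 2)*(b + 4)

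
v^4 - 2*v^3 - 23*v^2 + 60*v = v*(v - 4)*(v - 3)*(v + 5)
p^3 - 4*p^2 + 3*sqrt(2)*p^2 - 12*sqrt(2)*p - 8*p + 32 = (p - 4)*(p - sqrt(2))*(p + 4*sqrt(2))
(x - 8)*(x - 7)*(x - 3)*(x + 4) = x^4 - 14*x^3 + 29*x^2 + 236*x - 672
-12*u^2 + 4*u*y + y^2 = (-2*u + y)*(6*u + y)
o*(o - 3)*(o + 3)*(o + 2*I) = o^4 + 2*I*o^3 - 9*o^2 - 18*I*o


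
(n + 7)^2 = n^2 + 14*n + 49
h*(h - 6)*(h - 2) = h^3 - 8*h^2 + 12*h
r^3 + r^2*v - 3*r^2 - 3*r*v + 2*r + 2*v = (r - 2)*(r - 1)*(r + v)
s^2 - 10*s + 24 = (s - 6)*(s - 4)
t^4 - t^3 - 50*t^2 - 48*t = t*(t - 8)*(t + 1)*(t + 6)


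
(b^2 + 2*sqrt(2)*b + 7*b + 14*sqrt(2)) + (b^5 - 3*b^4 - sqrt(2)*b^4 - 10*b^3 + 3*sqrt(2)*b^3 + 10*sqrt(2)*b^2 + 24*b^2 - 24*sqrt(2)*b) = b^5 - 3*b^4 - sqrt(2)*b^4 - 10*b^3 + 3*sqrt(2)*b^3 + 10*sqrt(2)*b^2 + 25*b^2 - 22*sqrt(2)*b + 7*b + 14*sqrt(2)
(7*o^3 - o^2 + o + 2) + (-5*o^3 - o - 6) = 2*o^3 - o^2 - 4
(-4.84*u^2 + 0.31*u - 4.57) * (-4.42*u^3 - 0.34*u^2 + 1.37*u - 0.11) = 21.3928*u^5 + 0.2754*u^4 + 13.4632*u^3 + 2.5109*u^2 - 6.295*u + 0.5027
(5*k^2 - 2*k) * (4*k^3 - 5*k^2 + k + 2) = 20*k^5 - 33*k^4 + 15*k^3 + 8*k^2 - 4*k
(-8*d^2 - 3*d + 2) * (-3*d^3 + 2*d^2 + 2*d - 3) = 24*d^5 - 7*d^4 - 28*d^3 + 22*d^2 + 13*d - 6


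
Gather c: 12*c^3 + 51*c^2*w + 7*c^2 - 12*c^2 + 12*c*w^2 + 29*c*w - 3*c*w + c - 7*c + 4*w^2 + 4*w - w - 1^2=12*c^3 + c^2*(51*w - 5) + c*(12*w^2 + 26*w - 6) + 4*w^2 + 3*w - 1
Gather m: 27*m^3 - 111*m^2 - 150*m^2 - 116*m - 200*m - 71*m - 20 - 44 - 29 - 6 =27*m^3 - 261*m^2 - 387*m - 99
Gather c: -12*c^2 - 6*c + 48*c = -12*c^2 + 42*c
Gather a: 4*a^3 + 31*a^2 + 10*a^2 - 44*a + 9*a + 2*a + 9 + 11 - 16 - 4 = 4*a^3 + 41*a^2 - 33*a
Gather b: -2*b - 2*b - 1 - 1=-4*b - 2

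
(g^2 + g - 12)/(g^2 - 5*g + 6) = (g + 4)/(g - 2)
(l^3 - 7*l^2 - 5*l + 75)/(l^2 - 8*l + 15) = (l^2 - 2*l - 15)/(l - 3)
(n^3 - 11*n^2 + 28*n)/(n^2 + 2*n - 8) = n*(n^2 - 11*n + 28)/(n^2 + 2*n - 8)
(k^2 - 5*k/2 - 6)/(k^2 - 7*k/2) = (2*k^2 - 5*k - 12)/(k*(2*k - 7))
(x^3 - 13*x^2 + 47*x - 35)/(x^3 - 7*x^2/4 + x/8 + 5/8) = 8*(x^2 - 12*x + 35)/(8*x^2 - 6*x - 5)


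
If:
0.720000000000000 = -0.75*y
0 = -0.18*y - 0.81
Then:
No Solution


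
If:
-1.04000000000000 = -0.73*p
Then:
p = 1.42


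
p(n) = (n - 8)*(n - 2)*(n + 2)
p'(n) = (n - 8)*(n - 2) + (n - 8)*(n + 2) + (n - 2)*(n + 2) = 3*n^2 - 16*n - 4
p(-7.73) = -876.99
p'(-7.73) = 298.94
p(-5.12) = -291.45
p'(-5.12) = 156.56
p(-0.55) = 31.61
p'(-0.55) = 5.71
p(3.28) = -31.90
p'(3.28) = -24.20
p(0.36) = 29.57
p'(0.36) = -9.37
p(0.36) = 29.57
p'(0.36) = -9.37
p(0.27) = 30.36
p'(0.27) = -8.10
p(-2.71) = -35.82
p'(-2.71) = 61.39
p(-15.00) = -5083.00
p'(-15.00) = 911.00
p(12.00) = 560.00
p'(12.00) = 236.00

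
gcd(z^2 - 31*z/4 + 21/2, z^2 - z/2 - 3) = 1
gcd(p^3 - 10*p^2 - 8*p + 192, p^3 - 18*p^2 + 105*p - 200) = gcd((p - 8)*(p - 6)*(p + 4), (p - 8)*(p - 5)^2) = p - 8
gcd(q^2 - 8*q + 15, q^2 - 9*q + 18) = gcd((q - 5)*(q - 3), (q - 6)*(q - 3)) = q - 3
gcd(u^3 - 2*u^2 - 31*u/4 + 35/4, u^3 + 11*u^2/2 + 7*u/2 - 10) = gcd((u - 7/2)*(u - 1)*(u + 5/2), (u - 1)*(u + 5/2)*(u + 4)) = u^2 + 3*u/2 - 5/2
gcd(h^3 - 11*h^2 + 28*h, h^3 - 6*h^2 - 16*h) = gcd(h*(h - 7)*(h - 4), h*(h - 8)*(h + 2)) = h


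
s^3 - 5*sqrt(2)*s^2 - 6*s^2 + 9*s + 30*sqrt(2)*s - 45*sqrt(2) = (s - 3)^2*(s - 5*sqrt(2))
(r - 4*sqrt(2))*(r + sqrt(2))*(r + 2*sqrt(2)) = r^3 - sqrt(2)*r^2 - 20*r - 16*sqrt(2)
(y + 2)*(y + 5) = y^2 + 7*y + 10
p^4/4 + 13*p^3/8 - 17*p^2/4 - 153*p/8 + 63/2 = (p/4 + 1)*(p - 3)*(p - 3/2)*(p + 7)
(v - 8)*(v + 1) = v^2 - 7*v - 8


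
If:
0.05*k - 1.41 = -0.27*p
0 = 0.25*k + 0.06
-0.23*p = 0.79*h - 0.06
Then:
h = -1.46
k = -0.24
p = 5.27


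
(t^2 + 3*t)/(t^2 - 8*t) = (t + 3)/(t - 8)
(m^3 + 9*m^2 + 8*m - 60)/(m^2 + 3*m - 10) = m + 6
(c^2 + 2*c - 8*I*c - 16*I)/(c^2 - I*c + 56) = (c + 2)/(c + 7*I)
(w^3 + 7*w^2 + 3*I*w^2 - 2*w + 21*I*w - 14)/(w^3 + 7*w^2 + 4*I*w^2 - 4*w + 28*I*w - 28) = (w + I)/(w + 2*I)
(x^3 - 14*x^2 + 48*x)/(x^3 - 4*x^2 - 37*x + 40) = x*(x - 6)/(x^2 + 4*x - 5)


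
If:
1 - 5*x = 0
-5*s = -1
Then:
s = 1/5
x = 1/5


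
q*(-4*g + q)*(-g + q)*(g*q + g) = 4*g^3*q^2 + 4*g^3*q - 5*g^2*q^3 - 5*g^2*q^2 + g*q^4 + g*q^3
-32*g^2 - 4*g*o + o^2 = (-8*g + o)*(4*g + o)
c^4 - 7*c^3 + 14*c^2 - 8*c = c*(c - 4)*(c - 2)*(c - 1)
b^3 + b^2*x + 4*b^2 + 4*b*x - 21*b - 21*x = (b - 3)*(b + 7)*(b + x)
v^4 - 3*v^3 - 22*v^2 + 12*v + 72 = (v - 6)*(v - 2)*(v + 2)*(v + 3)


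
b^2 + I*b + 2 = (b - I)*(b + 2*I)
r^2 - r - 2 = (r - 2)*(r + 1)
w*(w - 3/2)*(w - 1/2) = w^3 - 2*w^2 + 3*w/4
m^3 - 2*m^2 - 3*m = m*(m - 3)*(m + 1)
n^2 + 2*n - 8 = (n - 2)*(n + 4)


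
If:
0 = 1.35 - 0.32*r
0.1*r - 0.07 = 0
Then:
No Solution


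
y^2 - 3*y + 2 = (y - 2)*(y - 1)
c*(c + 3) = c^2 + 3*c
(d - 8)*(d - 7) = d^2 - 15*d + 56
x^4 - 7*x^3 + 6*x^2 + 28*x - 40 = (x - 5)*(x - 2)^2*(x + 2)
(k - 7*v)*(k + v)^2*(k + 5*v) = k^4 - 38*k^2*v^2 - 72*k*v^3 - 35*v^4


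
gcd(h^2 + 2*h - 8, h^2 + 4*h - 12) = h - 2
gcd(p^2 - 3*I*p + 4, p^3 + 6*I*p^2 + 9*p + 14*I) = p + I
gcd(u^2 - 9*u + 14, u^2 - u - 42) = u - 7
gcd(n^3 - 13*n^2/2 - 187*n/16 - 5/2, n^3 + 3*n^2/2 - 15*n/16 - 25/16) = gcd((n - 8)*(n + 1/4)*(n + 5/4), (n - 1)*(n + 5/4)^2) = n + 5/4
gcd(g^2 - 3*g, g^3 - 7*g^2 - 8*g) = g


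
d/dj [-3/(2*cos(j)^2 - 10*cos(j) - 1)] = 6*(5 - 2*cos(j))*sin(j)/(10*cos(j) - cos(2*j))^2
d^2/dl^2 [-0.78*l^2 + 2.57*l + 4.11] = -1.56000000000000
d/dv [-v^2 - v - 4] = -2*v - 1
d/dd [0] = 0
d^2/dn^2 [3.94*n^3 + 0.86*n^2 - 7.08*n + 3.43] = 23.64*n + 1.72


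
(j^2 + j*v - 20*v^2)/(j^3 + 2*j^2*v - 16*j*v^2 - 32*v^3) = (j + 5*v)/(j^2 + 6*j*v + 8*v^2)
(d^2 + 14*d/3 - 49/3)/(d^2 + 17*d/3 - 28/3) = (3*d - 7)/(3*d - 4)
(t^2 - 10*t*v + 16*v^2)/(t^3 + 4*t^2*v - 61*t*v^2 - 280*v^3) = (t - 2*v)/(t^2 + 12*t*v + 35*v^2)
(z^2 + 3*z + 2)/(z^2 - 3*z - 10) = (z + 1)/(z - 5)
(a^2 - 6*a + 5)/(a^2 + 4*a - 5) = (a - 5)/(a + 5)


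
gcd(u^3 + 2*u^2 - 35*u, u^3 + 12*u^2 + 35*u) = u^2 + 7*u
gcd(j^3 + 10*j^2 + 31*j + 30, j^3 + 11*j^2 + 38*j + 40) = j^2 + 7*j + 10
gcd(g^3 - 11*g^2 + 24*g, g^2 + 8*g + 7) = 1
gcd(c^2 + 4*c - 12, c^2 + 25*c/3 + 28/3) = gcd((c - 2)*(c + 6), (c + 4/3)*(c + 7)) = 1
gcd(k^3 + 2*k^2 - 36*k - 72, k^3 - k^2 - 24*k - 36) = k^2 - 4*k - 12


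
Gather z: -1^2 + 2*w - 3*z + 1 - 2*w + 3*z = 0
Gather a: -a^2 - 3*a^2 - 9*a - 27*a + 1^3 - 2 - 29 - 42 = -4*a^2 - 36*a - 72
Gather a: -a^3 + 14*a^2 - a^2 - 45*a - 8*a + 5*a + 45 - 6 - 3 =-a^3 + 13*a^2 - 48*a + 36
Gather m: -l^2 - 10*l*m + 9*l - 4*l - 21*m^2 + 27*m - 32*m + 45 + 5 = -l^2 + 5*l - 21*m^2 + m*(-10*l - 5) + 50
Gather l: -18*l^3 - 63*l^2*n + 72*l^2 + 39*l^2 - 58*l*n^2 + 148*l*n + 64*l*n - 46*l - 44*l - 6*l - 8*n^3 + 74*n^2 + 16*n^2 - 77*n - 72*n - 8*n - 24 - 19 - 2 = -18*l^3 + l^2*(111 - 63*n) + l*(-58*n^2 + 212*n - 96) - 8*n^3 + 90*n^2 - 157*n - 45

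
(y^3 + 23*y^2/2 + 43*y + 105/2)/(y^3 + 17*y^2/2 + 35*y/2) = (y + 3)/y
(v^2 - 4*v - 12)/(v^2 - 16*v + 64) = (v^2 - 4*v - 12)/(v^2 - 16*v + 64)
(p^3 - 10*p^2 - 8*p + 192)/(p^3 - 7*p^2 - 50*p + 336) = (p + 4)/(p + 7)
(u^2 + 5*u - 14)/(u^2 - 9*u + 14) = (u + 7)/(u - 7)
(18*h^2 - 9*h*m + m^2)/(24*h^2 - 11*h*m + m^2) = (6*h - m)/(8*h - m)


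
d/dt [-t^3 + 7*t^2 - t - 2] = -3*t^2 + 14*t - 1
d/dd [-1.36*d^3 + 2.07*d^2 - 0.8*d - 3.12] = -4.08*d^2 + 4.14*d - 0.8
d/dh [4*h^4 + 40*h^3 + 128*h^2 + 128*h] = 16*h^3 + 120*h^2 + 256*h + 128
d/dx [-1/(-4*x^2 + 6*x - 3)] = 2*(3 - 4*x)/(4*x^2 - 6*x + 3)^2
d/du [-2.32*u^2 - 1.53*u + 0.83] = -4.64*u - 1.53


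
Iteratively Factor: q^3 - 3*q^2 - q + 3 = (q - 1)*(q^2 - 2*q - 3) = (q - 1)*(q + 1)*(q - 3)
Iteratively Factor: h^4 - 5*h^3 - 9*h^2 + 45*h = (h + 3)*(h^3 - 8*h^2 + 15*h) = h*(h + 3)*(h^2 - 8*h + 15) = h*(h - 3)*(h + 3)*(h - 5)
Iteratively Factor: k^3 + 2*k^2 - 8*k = (k - 2)*(k^2 + 4*k) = (k - 2)*(k + 4)*(k)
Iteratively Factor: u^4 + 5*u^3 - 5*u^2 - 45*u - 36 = (u + 3)*(u^3 + 2*u^2 - 11*u - 12) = (u + 3)*(u + 4)*(u^2 - 2*u - 3) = (u + 1)*(u + 3)*(u + 4)*(u - 3)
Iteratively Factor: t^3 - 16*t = (t)*(t^2 - 16) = t*(t - 4)*(t + 4)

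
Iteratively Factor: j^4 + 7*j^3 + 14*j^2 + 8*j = (j)*(j^3 + 7*j^2 + 14*j + 8) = j*(j + 4)*(j^2 + 3*j + 2) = j*(j + 1)*(j + 4)*(j + 2)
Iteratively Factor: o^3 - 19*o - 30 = (o - 5)*(o^2 + 5*o + 6) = (o - 5)*(o + 3)*(o + 2)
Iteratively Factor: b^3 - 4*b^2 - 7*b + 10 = (b - 1)*(b^2 - 3*b - 10) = (b - 5)*(b - 1)*(b + 2)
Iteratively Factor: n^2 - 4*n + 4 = (n - 2)*(n - 2)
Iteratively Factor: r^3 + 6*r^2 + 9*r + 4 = (r + 1)*(r^2 + 5*r + 4) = (r + 1)^2*(r + 4)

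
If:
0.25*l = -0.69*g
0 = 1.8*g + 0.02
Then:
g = -0.01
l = 0.03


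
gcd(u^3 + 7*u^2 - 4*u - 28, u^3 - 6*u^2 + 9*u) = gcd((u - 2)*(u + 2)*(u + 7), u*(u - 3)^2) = 1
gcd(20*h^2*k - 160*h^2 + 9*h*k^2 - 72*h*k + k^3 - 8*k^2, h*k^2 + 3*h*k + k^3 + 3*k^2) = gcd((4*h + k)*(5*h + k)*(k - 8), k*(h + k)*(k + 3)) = 1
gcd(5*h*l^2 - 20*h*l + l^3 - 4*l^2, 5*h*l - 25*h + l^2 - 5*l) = 5*h + l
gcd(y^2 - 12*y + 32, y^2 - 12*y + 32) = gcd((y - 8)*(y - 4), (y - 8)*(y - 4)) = y^2 - 12*y + 32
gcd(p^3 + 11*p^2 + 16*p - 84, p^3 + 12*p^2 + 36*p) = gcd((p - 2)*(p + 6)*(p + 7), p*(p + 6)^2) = p + 6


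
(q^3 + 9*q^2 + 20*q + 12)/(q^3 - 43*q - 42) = (q + 2)/(q - 7)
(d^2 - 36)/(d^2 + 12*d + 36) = (d - 6)/(d + 6)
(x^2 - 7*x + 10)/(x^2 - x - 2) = (x - 5)/(x + 1)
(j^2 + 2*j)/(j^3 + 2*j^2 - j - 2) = j/(j^2 - 1)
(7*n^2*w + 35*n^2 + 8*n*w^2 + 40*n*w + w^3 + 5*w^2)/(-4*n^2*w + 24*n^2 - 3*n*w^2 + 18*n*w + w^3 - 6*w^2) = (7*n*w + 35*n + w^2 + 5*w)/(-4*n*w + 24*n + w^2 - 6*w)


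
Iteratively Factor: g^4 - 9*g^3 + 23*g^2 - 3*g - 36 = (g - 3)*(g^3 - 6*g^2 + 5*g + 12) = (g - 3)^2*(g^2 - 3*g - 4) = (g - 3)^2*(g + 1)*(g - 4)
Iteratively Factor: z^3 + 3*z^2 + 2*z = (z + 2)*(z^2 + z) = (z + 1)*(z + 2)*(z)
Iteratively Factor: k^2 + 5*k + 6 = (k + 3)*(k + 2)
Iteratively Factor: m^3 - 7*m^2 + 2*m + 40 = (m + 2)*(m^2 - 9*m + 20) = (m - 4)*(m + 2)*(m - 5)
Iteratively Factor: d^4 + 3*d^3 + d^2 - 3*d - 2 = (d + 2)*(d^3 + d^2 - d - 1) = (d + 1)*(d + 2)*(d^2 - 1) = (d - 1)*(d + 1)*(d + 2)*(d + 1)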